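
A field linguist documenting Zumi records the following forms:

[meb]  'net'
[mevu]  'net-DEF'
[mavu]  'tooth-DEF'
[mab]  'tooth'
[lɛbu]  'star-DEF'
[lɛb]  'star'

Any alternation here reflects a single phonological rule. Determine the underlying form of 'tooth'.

'tooth' shows [b] ~ [v] at the end of the stem ([mab] vs [mavu]).
If /b/ were underlying and a rule turned it into [v] before the DEF suffix, 'star' would also alternate; but it has [b] in both [lɛb] and [lɛbu].
So /v/ is underlying, and a rule of word-final hardening — voiced fricatives become stops word-finally — gives [b].
So 'tooth' = /mav/.

/mav/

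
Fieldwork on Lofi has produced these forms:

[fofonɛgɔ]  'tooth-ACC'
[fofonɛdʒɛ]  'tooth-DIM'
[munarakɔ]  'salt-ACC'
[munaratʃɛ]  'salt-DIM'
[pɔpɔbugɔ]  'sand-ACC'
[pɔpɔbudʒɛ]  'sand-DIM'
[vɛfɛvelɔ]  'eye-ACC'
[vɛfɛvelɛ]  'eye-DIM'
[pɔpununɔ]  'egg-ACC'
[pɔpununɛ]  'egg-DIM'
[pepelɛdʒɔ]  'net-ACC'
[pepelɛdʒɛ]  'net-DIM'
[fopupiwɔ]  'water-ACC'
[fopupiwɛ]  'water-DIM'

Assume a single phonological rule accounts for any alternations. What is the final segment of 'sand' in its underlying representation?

The stem for 'sand' ends in [g] in [pɔpɔbugɔ] but [dʒ] in [pɔpɔbudʒɛ].
But 'net' keeps [dʒ] in both environments ([pepelɛdʒɔ], [pepelɛdʒɛ]), so there is no rule changing /dʒ/ to [g] before the ACC suffix.
The underlying segment must be /g/; /k/ and /g/ become palato-alveolar [tʃ] and [dʒ] before a front vowel, yielding [dʒ] there.

/g/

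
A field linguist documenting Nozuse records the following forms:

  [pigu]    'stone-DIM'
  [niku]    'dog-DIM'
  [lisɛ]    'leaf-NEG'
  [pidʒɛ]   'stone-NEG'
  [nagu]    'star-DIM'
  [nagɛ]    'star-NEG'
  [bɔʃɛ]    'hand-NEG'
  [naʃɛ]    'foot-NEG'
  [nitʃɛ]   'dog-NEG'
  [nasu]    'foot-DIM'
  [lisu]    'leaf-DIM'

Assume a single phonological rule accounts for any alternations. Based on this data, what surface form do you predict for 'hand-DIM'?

The root 'foot' surfaces as [naʃɛ] and [nasu], with a stem-final [ʃ] ~ [s] alternation.
But 'leaf' keeps [s] in both environments ([lisɛ], [lisu]), so there is no rule changing /s/ to [ʃ] before the NEG suffix.
So /ʃ/ is underlying, and a rule of depalatalization — palato-alveolar /tʃ/, /dʒ/ and /ʃ/ become [k], [g] and [s] when no front vowel follows — gives [s].
The one attested form of 'hand', [bɔʃɛ], shows underlying /bɔʃ/. Applying the same rule when no front vowel follows gives [bɔsu].

[bɔsu]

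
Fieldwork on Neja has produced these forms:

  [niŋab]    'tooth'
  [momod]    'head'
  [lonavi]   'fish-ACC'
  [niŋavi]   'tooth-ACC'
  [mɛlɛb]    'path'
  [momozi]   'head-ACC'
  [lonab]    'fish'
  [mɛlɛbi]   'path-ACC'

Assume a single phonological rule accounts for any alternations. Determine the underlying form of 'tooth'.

/niŋav/

In [niŋab] and [niŋavi] the final segment of 'tooth' alternates: [b] ~ [v].
The stem 'path' ([mɛlɛb], [mɛlɛbi]) shows [b] unchanged in both environments, so [b] cannot be basic with [v] derived before the ACC suffix.
So /v/ is underlying, and a rule of word-final hardening — voiced fricatives become stops word-finally — gives [b].
Hence 'tooth' is /niŋav/ underlyingly.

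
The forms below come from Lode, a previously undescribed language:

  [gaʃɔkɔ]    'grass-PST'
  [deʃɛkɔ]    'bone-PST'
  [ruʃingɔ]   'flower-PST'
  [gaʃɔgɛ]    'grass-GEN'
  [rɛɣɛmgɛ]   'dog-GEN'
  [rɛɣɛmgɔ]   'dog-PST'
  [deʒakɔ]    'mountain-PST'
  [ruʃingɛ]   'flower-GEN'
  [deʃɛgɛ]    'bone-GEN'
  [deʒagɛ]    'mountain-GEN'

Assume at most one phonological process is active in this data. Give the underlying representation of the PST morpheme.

/-kɔ/

The PST morpheme has two allomorphs, [-gɔ] and [-kɔ].
The GEN suffix, which begins with [g], is invariant after every stem; so [g] is not altered by any rule here.
The PST suffix is therefore /-kɔ/ underlyingly, with post-nasal voicing: voiceless stops become voiced after a nasal.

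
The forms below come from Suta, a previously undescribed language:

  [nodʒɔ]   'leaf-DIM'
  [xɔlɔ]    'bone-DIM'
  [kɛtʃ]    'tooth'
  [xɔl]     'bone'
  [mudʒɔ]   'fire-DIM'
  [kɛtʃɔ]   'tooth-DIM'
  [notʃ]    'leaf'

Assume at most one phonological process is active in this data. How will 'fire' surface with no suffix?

The root 'leaf' surfaces as [notʃ] and [nodʒɔ], with a stem-final [tʃ] ~ [dʒ] alternation.
But 'tooth' keeps [tʃ] in both environments ([kɛtʃ], [kɛtʃɔ]), so there is no rule changing /tʃ/ to [dʒ] before the DIM suffix.
So /dʒ/ is underlying, and a rule of word-final obstruent devoicing — voiced obstruents become voiceless word-finally — gives [tʃ].
From [mudʒɔ] the stem 'fire' is /mudʒ/; word-finally this yields [mutʃ].

[mutʃ]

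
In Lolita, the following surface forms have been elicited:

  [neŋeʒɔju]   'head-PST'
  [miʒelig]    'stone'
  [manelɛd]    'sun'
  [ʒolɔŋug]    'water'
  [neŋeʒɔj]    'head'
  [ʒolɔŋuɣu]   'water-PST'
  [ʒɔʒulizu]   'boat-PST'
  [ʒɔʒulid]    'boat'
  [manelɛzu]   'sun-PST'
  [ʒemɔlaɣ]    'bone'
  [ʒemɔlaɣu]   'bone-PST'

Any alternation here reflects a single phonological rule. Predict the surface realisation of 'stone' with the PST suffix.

The stem for 'water' ends in [g] in [ʒolɔŋug] but [ɣ] in [ʒolɔŋuɣu].
But 'bone' keeps [ɣ] in both environments ([ʒemɔlaɣ], [ʒemɔlaɣu]), so there is no rule changing /ɣ/ to [g] in isolation.
Therefore /g/ is basic and [ɣ] is derived by intervocalic spirantization (voiced stops become fricatives between vowels).
From [miʒelig] the stem 'stone' is /miʒelig/; between vowels this yields [miʒeliɣu].

[miʒeliɣu]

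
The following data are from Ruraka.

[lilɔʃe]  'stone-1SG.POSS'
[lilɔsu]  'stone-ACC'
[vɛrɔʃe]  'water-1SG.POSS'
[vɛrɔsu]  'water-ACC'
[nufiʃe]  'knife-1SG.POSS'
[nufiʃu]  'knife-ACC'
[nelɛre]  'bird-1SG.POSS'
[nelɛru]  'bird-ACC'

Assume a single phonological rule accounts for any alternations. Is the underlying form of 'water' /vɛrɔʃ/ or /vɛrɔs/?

/vɛrɔs/

'water' shows [ʃ] ~ [s] at the end of the stem ([vɛrɔʃe] vs [vɛrɔsu]).
If /ʃ/ were underlying and a rule turned it into [s] before the ACC suffix, 'knife' would also alternate; but it has [ʃ] in both [nufiʃe] and [nufiʃu].
The alternation reflects palatalization before a front vowel: /s/ becomes palato-alveolar [ʃ] before a front vowel. /s/ is underlying.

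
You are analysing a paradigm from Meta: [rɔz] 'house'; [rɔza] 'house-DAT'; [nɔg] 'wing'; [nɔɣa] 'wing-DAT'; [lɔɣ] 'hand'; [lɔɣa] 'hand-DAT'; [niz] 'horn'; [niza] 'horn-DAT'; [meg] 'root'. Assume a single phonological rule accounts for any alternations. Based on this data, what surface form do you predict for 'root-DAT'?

In [nɔg] and [nɔɣa] the final segment of 'wing' alternates: [g] ~ [ɣ].
Compare 'hand', with invariant [ɣ] in [lɔɣ] and [lɔɣa]: an analysis with underlying /ɣ/ and a rule producing [g] in isolation would wrongly predict alternation here too.
So /g/ is underlying, and a rule of intervocalic spirantization — voiced stops become fricatives between vowels — gives [ɣ].
The one attested form of 'root', [meg], shows underlying /meg/. Applying the same rule between vowels gives [meɣa].

[meɣa]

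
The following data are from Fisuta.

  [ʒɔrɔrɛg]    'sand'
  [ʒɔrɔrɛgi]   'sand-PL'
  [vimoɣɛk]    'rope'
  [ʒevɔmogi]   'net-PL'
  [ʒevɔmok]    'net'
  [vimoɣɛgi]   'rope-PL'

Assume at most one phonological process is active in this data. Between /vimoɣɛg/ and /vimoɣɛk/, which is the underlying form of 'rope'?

'rope' shows [g] ~ [k] at the end of the stem ([vimoɣɛgi] vs [vimoɣɛk]).
But 'sand' keeps [g] in both environments ([ʒɔrɔrɛgi], [ʒɔrɔrɛg]), so there is no rule changing /g/ to [k] in isolation.
Therefore /k/ is basic and [g] is derived by intervocalic voicing (voiceless stops become voiced between vowels).

/vimoɣɛk/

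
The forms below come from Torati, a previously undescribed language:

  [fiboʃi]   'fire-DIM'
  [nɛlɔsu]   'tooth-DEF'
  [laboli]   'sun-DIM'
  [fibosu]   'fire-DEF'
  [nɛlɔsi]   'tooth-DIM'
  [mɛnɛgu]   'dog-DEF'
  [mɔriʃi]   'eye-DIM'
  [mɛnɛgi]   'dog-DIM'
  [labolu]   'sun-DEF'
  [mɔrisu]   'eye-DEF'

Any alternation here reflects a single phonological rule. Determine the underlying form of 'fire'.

In [fiboʃi] and [fibosu] the final segment of 'fire' alternates: [ʃ] ~ [s].
But 'tooth' keeps [s] in both environments ([nɛlɔsi], [nɛlɔsu]), so there is no rule changing /s/ to [ʃ] before the DIM suffix.
Therefore /ʃ/ is basic and [s] is derived by depalatalization (palato-alveolar /ʃ/ becomes [s] when no front vowel follows).

/fiboʃ/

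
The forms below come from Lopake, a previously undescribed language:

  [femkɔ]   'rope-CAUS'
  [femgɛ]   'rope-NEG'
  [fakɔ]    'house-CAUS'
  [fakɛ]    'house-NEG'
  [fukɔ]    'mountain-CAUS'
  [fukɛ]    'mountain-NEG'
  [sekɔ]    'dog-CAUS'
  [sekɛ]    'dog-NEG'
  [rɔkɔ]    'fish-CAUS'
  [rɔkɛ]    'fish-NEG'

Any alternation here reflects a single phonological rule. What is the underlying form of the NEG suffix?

/-gɛ/

The NEG morpheme has two allomorphs, [-gɛ] and [-kɛ].
The CAUS suffix, which begins with [k], is invariant after every stem; so [k] is not altered by any rule here.
The NEG suffix is therefore /-gɛ/ underlyingly, with post-vocalic devoicing: voiced stops become voiceless after a vowel.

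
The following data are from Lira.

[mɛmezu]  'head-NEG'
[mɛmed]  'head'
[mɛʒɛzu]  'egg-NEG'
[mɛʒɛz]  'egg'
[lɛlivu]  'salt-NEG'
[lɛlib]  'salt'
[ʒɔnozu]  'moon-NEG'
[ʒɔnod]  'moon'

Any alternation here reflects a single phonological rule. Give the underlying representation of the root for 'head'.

The root 'head' surfaces as [mɛmezu] and [mɛmed], with a stem-final [z] ~ [d] alternation.
The stem 'egg' ([mɛʒɛzu], [mɛʒɛz]) shows [z] unchanged in both environments, so [z] cannot be basic with [d] derived in isolation.
So /d/ is underlying, and a rule of intervocalic spirantization — voiced stops become fricatives between vowels — gives [z].
The underlying form of 'head' is therefore /mɛmed/.

/mɛmed/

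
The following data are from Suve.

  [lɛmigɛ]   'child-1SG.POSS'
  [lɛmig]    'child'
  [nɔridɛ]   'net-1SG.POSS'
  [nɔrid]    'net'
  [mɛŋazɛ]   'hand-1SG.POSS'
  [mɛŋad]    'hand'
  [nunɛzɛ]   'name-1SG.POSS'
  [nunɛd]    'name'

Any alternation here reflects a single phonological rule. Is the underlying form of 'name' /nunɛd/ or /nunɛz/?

/nunɛz/

The stem for 'name' ends in [z] in [nunɛzɛ] but [d] in [nunɛd].
If /d/ were underlying and a rule turned it into [z] before the 1SG.POSS suffix, 'net' would also alternate; but it has [d] in both [nɔridɛ] and [nɔrid].
Therefore /z/ is basic and [d] is derived by word-final hardening (voiced fricatives become stops word-finally).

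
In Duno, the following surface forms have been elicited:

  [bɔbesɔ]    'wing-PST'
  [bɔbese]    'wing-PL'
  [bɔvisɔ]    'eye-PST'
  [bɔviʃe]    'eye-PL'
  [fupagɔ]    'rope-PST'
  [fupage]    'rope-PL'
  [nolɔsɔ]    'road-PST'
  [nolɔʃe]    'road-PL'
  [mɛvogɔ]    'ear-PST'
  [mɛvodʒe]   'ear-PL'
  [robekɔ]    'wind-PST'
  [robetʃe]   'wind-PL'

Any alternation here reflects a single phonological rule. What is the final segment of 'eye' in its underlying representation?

/ʃ/

The root 'eye' surfaces as [bɔvisɔ] and [bɔviʃe], with a stem-final [s] ~ [ʃ] alternation.
Compare 'wing', with invariant [s] in [bɔbesɔ] and [bɔbese]: an analysis with underlying /s/ and a rule producing [ʃ] before the PL suffix would wrongly predict alternation here too.
The alternation reflects depalatalization: palato-alveolar /tʃ/, /dʒ/ and /ʃ/ become [k], [g] and [s] when no front vowel follows. /ʃ/ is underlying.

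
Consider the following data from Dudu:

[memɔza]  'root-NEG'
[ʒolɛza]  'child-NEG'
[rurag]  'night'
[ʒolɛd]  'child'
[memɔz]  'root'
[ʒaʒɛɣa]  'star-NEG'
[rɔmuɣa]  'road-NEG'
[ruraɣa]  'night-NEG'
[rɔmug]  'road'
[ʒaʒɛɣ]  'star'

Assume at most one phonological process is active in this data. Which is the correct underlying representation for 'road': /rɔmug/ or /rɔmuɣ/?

'road' shows [ɣ] ~ [g] at the end of the stem ([rɔmuɣa] vs [rɔmug]).
If /ɣ/ were underlying and a rule turned it into [g] in isolation, 'star' would also alternate; but it has [ɣ] in both [ʒaʒɛɣa] and [ʒaʒɛɣ].
The underlying segment must be /g/; voiced stops become fricatives between vowels, yielding [ɣ] there.

/rɔmug/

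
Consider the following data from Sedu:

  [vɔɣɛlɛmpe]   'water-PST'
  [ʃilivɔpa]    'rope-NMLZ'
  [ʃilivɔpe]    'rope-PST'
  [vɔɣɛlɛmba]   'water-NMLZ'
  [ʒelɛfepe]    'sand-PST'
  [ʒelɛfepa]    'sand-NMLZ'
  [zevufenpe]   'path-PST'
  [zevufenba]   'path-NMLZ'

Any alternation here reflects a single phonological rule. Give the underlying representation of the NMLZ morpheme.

The NMLZ suffix surfaces as [-ba] and [-pa], depending on the final segment of the stem.
By contrast the PST suffix keeps its initial [p] throughout — that segment must be underlying.
The NMLZ suffix is therefore /-ba/ underlyingly, with post-vocalic devoicing: voiced stops become voiceless after a vowel.

/-ba/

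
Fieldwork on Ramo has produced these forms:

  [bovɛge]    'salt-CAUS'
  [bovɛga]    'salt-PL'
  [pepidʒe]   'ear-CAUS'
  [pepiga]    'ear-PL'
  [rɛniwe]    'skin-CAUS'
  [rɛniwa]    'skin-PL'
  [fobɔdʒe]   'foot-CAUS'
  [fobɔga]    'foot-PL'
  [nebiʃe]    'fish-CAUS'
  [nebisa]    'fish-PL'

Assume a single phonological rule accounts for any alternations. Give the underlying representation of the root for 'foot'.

The root 'foot' surfaces as [fobɔdʒe] and [fobɔga], with a stem-final [dʒ] ~ [g] alternation.
But 'salt' keeps [g] in both environments ([bovɛge], [bovɛga]), so there is no rule changing /g/ to [dʒ] before the CAUS suffix.
The alternation reflects depalatalization: palato-alveolar /dʒ/ and /ʃ/ become [g] and [s] when no front vowel follows. /dʒ/ is underlying.
Hence 'foot' is /fobɔdʒ/ underlyingly.

/fobɔdʒ/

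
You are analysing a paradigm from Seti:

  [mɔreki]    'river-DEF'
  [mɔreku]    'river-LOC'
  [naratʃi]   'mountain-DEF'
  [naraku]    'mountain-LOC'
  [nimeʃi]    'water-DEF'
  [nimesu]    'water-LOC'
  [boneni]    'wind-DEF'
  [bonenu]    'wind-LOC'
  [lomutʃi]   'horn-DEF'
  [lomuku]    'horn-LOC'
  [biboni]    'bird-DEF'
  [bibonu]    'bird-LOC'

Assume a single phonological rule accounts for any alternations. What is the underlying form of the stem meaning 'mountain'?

The stem for 'mountain' ends in [tʃ] in [naratʃi] but [k] in [naraku].
Compare 'river', with invariant [k] in [mɔreki] and [mɔreku]: an analysis with underlying /k/ and a rule producing [tʃ] before the DEF suffix would wrongly predict alternation here too.
So /tʃ/ is underlying, and a rule of depalatalization — palato-alveolar /tʃ/ and /ʃ/ become [k] and [s] when no front vowel follows — gives [k].

/naratʃ/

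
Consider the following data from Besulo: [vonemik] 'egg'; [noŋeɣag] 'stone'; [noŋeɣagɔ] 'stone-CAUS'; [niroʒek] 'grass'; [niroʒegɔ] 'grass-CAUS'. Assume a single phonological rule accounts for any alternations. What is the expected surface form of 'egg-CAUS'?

[vonemigɔ]

'grass' shows [k] ~ [g] at the end of the stem ([niroʒek] vs [niroʒegɔ]).
The stem 'stone' ([noŋeɣag], [noŋeɣagɔ]) shows [g] unchanged in both environments, so [g] cannot be basic with [k] derived in isolation.
The alternation reflects intervocalic voicing: voiceless stops become voiced between vowels. /k/ is underlying.
From [vonemik] the stem 'egg' is /vonemik/; between vowels this yields [vonemigɔ].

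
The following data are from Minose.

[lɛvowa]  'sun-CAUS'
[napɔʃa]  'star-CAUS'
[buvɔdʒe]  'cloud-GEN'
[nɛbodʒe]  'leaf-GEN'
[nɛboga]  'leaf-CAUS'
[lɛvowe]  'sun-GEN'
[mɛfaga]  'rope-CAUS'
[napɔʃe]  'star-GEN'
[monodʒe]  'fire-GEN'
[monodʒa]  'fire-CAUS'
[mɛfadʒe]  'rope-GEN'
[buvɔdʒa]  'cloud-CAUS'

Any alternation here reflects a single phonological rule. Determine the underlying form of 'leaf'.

/nɛbog/

The stem for 'leaf' ends in [dʒ] in [nɛbodʒe] but [g] in [nɛboga].
Compare 'cloud', with invariant [dʒ] in [buvɔdʒe] and [buvɔdʒa]: an analysis with underlying /dʒ/ and a rule producing [g] before the CAUS suffix would wrongly predict alternation here too.
So /g/ is underlying, and a rule of palatalization before a front vowel — /g/ becomes palato-alveolar [dʒ] before a front vowel — gives [dʒ].
So 'leaf' = /nɛbog/.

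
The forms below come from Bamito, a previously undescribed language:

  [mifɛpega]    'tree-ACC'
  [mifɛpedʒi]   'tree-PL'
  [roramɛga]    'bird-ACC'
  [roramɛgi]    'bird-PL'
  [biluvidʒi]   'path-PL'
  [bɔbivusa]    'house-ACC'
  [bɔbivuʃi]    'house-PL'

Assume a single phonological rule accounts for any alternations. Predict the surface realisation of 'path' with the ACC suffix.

[biluviga]

'tree' shows [g] ~ [dʒ] at the end of the stem ([mifɛpega] vs [mifɛpedʒi]).
Compare 'bird', with invariant [g] in [roramɛga] and [roramɛgi]: an analysis with underlying /g/ and a rule producing [dʒ] before the PL suffix would wrongly predict alternation here too.
So /dʒ/ is underlying, and a rule of depalatalization — palato-alveolar /dʒ/ and /ʃ/ become [g] and [s] when no front vowel follows — gives [g].
The one attested form of 'path', [biluvidʒi], shows underlying /biluvidʒ/. Applying the same rule when no front vowel follows gives [biluviga].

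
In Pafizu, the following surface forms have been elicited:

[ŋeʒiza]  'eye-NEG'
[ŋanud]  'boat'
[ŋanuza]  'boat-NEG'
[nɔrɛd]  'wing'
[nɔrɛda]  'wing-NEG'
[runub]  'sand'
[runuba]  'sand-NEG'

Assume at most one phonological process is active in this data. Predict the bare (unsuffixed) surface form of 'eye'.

[ŋeʒid]

The stem for 'boat' ends in [d] in [ŋanud] but [z] in [ŋanuza].
The stem 'wing' ([nɔrɛd], [nɔrɛda]) shows [d] unchanged in both environments, so [d] cannot be basic with [z] derived before the NEG suffix.
Therefore /z/ is basic and [d] is derived by word-final hardening (voiced fricatives become stops word-finally).
From [ŋeʒiza] the stem 'eye' is /ŋeʒiz/; word-finally this yields [ŋeʒid].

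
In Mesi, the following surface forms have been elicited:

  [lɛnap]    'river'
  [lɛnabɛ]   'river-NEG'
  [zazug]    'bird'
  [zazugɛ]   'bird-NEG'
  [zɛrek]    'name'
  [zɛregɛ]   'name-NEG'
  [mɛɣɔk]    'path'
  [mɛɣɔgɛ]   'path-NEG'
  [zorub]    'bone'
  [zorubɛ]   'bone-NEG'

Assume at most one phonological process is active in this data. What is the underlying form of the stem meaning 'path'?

The root 'path' surfaces as [mɛɣɔk] and [mɛɣɔgɛ], with a stem-final [k] ~ [g] alternation.
Compare 'bird', with invariant [g] in [zazug] and [zazugɛ]: an analysis with underlying /g/ and a rule producing [k] in isolation would wrongly predict alternation here too.
Therefore /k/ is basic and [g] is derived by intervocalic voicing (voiceless stops become voiced between vowels).
Hence 'path' is /mɛɣɔk/ underlyingly.

/mɛɣɔk/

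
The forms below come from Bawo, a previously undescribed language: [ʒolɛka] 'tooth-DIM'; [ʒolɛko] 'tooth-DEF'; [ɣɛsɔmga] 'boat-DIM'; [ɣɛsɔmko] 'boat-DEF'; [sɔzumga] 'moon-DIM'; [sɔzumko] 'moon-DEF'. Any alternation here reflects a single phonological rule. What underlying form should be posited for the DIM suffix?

/-ga/

The DIM morpheme has two allomorphs, [-ga] and [-ka].
The DEF suffix, which begins with [k], is invariant after every stem; so [k] is not altered by any rule here.
The DIM suffix is therefore /-ga/ underlyingly, with post-vocalic devoicing: voiced stops become voiceless after a vowel.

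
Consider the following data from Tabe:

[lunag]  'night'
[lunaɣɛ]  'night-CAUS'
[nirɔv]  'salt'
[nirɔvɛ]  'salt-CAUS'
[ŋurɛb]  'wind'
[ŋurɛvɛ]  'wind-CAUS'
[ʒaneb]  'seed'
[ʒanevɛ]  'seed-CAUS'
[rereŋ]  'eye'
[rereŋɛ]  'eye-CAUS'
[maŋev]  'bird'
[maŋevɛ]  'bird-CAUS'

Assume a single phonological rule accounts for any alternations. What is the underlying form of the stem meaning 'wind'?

/ŋurɛb/

In [ŋurɛb] and [ŋurɛvɛ] the final segment of 'wind' alternates: [b] ~ [v].
The stem 'bird' ([maŋev], [maŋevɛ]) shows [v] unchanged in both environments, so [v] cannot be basic with [b] derived in isolation.
The underlying segment must be /b/; voiced stops become fricatives between vowels, yielding [v] there.
So 'wind' = /ŋurɛb/.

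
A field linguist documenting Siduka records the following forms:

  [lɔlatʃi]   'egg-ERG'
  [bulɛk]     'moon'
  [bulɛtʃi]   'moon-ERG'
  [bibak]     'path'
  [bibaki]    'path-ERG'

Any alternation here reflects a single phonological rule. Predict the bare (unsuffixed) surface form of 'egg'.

The root 'moon' surfaces as [bulɛk] and [bulɛtʃi], with a stem-final [k] ~ [tʃ] alternation.
The stem 'path' ([bibak], [bibaki]) shows [k] unchanged in both environments, so [k] cannot be basic with [tʃ] derived before the ERG suffix.
Therefore /tʃ/ is basic and [k] is derived by depalatalization (palato-alveolar /tʃ/ becomes [k] when no front vowel follows).
The one attested form of 'egg', [lɔlatʃi], shows underlying /lɔlatʃ/. Applying the same rule when no front vowel follows gives [lɔlak].

[lɔlak]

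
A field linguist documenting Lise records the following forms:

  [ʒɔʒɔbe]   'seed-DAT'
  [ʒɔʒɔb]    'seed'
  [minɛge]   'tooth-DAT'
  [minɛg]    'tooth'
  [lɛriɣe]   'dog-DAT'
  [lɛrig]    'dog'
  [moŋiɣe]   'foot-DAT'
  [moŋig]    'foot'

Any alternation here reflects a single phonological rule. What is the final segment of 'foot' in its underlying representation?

/ɣ/

The stem for 'foot' ends in [ɣ] in [moŋiɣe] but [g] in [moŋig].
But 'tooth' keeps [g] in both environments ([minɛge], [minɛg]), so there is no rule changing /g/ to [ɣ] before the DAT suffix.
The underlying segment must be /ɣ/; voiced fricatives become stops word-finally, yielding [g] there.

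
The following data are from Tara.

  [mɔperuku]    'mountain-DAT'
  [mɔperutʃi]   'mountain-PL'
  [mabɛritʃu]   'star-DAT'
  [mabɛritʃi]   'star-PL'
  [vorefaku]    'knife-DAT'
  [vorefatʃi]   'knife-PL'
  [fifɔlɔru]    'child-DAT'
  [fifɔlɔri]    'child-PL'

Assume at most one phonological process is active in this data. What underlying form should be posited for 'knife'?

The root 'knife' surfaces as [vorefaku] and [vorefatʃi], with a stem-final [k] ~ [tʃ] alternation.
The stem 'star' ([mabɛritʃu], [mabɛritʃi]) shows [tʃ] unchanged in both environments, so [tʃ] cannot be basic with [k] derived before the DAT suffix.
Therefore /k/ is basic and [tʃ] is derived by palatalization before a front vowel (/k/ becomes palato-alveolar [tʃ] before a front vowel).

/vorefak/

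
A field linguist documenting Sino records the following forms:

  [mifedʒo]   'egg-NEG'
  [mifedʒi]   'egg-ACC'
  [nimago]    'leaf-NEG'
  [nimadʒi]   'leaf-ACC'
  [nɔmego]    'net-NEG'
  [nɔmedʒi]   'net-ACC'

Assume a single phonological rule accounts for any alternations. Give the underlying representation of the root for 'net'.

/nɔmeg/

The stem for 'net' ends in [g] in [nɔmego] but [dʒ] in [nɔmedʒi].
If /dʒ/ were underlying and a rule turned it into [g] before the NEG suffix, 'egg' would also alternate; but it has [dʒ] in both [mifedʒo] and [mifedʒi].
Therefore /g/ is basic and [dʒ] is derived by palatalization before a front vowel (/g/ becomes palato-alveolar [dʒ] before a front vowel).
Hence 'net' is /nɔmeg/ underlyingly.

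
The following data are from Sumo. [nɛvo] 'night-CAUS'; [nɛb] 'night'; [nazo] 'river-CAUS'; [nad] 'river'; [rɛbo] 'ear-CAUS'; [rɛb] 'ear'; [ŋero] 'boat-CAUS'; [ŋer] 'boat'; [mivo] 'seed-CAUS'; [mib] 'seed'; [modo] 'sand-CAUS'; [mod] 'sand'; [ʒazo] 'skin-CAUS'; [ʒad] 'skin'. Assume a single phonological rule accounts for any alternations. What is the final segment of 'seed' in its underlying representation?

The root 'seed' surfaces as [mivo] and [mib], with a stem-final [v] ~ [b] alternation.
The stem 'ear' ([rɛbo], [rɛb]) shows [b] unchanged in both environments, so [b] cannot be basic with [v] derived before the CAUS suffix.
So /v/ is underlying, and a rule of word-final hardening — voiced fricatives become stops word-finally — gives [b].

/v/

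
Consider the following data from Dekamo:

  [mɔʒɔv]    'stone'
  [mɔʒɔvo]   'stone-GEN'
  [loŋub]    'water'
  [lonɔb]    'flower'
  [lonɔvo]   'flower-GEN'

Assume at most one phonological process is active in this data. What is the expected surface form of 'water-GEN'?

[loŋuvo]

The stem for 'flower' ends in [b] in [lonɔb] but [v] in [lonɔvo].
The stem 'stone' ([mɔʒɔv], [mɔʒɔvo]) shows [v] unchanged in both environments, so [v] cannot be basic with [b] derived in isolation.
Therefore /b/ is basic and [v] is derived by intervocalic spirantization (voiced stops become fricatives between vowels).
The one attested form of 'water', [loŋub], shows underlying /loŋub/. Applying the same rule between vowels gives [loŋuvo].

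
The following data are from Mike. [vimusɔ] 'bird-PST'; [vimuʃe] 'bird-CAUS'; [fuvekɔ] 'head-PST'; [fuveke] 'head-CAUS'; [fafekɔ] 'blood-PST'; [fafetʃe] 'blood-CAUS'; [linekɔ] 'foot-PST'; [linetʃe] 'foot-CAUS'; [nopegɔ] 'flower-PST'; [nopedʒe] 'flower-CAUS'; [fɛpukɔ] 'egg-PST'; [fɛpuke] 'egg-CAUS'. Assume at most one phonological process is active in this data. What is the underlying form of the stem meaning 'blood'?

'blood' shows [k] ~ [tʃ] at the end of the stem ([fafekɔ] vs [fafetʃe]).
Compare 'egg', with invariant [k] in [fɛpukɔ] and [fɛpuke]: an analysis with underlying /k/ and a rule producing [tʃ] before the CAUS suffix would wrongly predict alternation here too.
The underlying segment must be /tʃ/; palato-alveolar /tʃ/, /dʒ/ and /ʃ/ become [k], [g] and [s] when no front vowel follows, yielding [k] there.

/fafetʃ/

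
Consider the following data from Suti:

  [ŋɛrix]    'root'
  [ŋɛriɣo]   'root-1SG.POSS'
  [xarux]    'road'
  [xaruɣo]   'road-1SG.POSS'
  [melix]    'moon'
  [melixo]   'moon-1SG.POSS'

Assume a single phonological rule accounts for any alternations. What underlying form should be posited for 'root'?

/ŋɛriɣ/

The stem for 'root' ends in [x] in [ŋɛrix] but [ɣ] in [ŋɛriɣo].
The stem 'moon' ([melix], [melixo]) shows [x] unchanged in both environments, so [x] cannot be basic with [ɣ] derived before the 1SG.POSS suffix.
The underlying segment must be /ɣ/; voiced obstruents become voiceless word-finally, yielding [x] there.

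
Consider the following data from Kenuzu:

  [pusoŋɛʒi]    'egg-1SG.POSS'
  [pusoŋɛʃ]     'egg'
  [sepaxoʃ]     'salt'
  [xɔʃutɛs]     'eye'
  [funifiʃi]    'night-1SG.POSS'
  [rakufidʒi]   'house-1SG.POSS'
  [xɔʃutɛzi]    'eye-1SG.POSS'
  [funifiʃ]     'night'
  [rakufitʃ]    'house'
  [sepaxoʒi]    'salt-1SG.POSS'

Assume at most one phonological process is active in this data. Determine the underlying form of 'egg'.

/pusoŋɛʒ/

'egg' shows [ʃ] ~ [ʒ] at the end of the stem ([pusoŋɛʃ] vs [pusoŋɛʒi]).
Compare 'night', with invariant [ʃ] in [funifiʃ] and [funifiʃi]: an analysis with underlying /ʃ/ and a rule producing [ʒ] before the 1SG.POSS suffix would wrongly predict alternation here too.
Therefore /ʒ/ is basic and [ʃ] is derived by word-final obstruent devoicing (voiced obstruents become voiceless word-finally).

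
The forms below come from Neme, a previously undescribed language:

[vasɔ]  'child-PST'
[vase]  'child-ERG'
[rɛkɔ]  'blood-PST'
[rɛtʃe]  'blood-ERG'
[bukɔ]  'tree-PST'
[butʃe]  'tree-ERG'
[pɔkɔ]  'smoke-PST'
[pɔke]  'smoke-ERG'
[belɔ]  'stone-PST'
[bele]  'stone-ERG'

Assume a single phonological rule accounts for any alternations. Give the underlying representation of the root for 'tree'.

'tree' shows [k] ~ [tʃ] at the end of the stem ([bukɔ] vs [butʃe]).
But 'smoke' keeps [k] in both environments ([pɔkɔ], [pɔke]), so there is no rule changing /k/ to [tʃ] before the ERG suffix.
Therefore /tʃ/ is basic and [k] is derived by depalatalization (palato-alveolar /tʃ/ becomes [k] when no front vowel follows).

/butʃ/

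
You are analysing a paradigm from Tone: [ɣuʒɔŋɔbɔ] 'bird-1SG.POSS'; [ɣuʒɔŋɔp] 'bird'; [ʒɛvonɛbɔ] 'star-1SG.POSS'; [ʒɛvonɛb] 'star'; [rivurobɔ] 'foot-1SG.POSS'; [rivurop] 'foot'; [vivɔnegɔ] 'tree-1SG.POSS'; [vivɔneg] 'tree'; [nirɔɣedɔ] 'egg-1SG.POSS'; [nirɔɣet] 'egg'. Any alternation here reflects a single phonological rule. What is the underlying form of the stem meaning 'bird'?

In [ɣuʒɔŋɔbɔ] and [ɣuʒɔŋɔp] the final segment of 'bird' alternates: [b] ~ [p].
But 'star' keeps [b] in both environments ([ʒɛvonɛbɔ], [ʒɛvonɛb]), so there is no rule changing /b/ to [p] in isolation.
So /p/ is underlying, and a rule of intervocalic voicing — voiceless stops become voiced between vowels — gives [b].

/ɣuʒɔŋɔp/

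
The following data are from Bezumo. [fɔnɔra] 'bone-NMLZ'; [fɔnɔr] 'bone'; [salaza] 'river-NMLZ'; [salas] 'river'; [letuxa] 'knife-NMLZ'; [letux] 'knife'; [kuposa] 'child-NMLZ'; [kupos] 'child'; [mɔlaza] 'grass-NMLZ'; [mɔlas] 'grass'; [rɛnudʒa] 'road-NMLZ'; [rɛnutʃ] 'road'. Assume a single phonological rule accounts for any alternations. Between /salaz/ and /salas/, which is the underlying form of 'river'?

'river' shows [z] ~ [s] at the end of the stem ([salaza] vs [salas]).
If /s/ were underlying and a rule turned it into [z] before the NMLZ suffix, 'child' would also alternate; but it has [s] in both [kuposa] and [kupos].
So /z/ is underlying, and a rule of word-final obstruent devoicing — voiced obstruents become voiceless word-finally — gives [s].

/salaz/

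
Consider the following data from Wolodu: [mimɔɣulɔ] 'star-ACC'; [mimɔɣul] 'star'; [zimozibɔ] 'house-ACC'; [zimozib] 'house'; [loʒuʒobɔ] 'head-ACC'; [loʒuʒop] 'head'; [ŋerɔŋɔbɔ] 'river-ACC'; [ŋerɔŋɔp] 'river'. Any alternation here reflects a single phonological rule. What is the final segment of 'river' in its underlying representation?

/p/

The root 'river' surfaces as [ŋerɔŋɔbɔ] and [ŋerɔŋɔp], with a stem-final [b] ~ [p] alternation.
But 'house' keeps [b] in both environments ([zimozibɔ], [zimozib]), so there is no rule changing /b/ to [p] in isolation.
So /p/ is underlying, and a rule of intervocalic voicing — voiceless stops become voiced between vowels — gives [b].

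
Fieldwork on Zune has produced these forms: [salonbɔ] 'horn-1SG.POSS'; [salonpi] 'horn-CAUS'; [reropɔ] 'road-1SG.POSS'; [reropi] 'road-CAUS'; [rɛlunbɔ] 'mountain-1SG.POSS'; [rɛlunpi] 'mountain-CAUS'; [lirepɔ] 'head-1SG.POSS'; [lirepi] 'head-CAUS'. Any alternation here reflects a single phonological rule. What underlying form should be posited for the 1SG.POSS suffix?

The 1SG.POSS morpheme has two allomorphs, [-bɔ] and [-pɔ].
By contrast the CAUS suffix keeps its initial [p] throughout — that segment must be underlying.
So the underlying form is /-bɔ/, and voiced stops become voiceless after a vowel.

/-bɔ/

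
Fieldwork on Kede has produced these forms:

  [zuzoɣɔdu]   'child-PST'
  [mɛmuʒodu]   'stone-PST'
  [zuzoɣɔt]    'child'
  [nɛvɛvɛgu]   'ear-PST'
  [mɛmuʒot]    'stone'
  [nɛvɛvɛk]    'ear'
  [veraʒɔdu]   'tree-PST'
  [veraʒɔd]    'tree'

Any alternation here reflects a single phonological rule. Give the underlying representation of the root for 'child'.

/zuzoɣɔt/

The stem for 'child' ends in [t] in [zuzoɣɔt] but [d] in [zuzoɣɔdu].
The stem 'tree' ([veraʒɔd], [veraʒɔdu]) shows [d] unchanged in both environments, so [d] cannot be basic with [t] derived in isolation.
So /t/ is underlying, and a rule of intervocalic voicing — voiceless stops become voiced between vowels — gives [d].
Hence 'child' is /zuzoɣɔt/ underlyingly.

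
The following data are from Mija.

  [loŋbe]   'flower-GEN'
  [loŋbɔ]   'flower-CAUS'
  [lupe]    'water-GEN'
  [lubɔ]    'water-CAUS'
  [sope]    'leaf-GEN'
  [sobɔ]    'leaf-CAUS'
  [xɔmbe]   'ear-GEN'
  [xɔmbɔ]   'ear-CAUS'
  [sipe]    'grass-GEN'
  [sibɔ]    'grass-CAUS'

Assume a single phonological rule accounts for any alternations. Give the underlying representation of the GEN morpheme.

The GEN suffix surfaces as [-be] and [-pe], depending on the final segment of the stem.
The CAUS suffix, which begins with [b], is invariant after every stem; so [b] is not altered by any rule here.
So the underlying form is /-pe/, and voiceless stops become voiced after a nasal.

/-pe/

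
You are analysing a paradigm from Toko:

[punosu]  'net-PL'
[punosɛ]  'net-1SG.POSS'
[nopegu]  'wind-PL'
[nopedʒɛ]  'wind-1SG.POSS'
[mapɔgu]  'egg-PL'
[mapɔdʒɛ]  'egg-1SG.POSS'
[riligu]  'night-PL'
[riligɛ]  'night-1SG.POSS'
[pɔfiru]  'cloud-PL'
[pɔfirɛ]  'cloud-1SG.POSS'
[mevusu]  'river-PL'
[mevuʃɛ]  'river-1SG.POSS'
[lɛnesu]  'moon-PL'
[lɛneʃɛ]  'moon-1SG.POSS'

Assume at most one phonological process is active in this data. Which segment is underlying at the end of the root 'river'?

'river' shows [s] ~ [ʃ] at the end of the stem ([mevusu] vs [mevuʃɛ]).
But 'net' keeps [s] in both environments ([punosu], [punosɛ]), so there is no rule changing /s/ to [ʃ] before the 1SG.POSS suffix.
Therefore /ʃ/ is basic and [s] is derived by depalatalization (palato-alveolar /dʒ/ and /ʃ/ become [g] and [s] when no front vowel follows).

/ʃ/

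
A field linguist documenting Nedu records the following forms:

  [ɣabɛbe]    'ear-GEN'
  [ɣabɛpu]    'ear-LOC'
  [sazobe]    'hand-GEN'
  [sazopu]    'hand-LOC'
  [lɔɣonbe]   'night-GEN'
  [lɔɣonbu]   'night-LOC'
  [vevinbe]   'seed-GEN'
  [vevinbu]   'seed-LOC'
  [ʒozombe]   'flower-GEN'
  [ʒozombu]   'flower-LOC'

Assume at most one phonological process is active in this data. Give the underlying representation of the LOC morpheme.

/-pu/

The LOC suffix surfaces as [-bu] and [-pu], depending on the final segment of the stem.
The GEN suffix, which begins with [b], is invariant after every stem; so [b] is not altered by any rule here.
The LOC suffix is therefore /-pu/ underlyingly, with post-nasal voicing: voiceless stops become voiced after a nasal.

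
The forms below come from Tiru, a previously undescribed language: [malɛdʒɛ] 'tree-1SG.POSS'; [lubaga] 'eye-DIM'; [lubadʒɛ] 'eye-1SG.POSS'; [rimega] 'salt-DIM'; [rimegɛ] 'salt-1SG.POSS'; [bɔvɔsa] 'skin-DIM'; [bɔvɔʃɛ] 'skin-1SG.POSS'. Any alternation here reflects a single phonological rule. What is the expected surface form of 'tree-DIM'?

In [lubaga] and [lubadʒɛ] the final segment of 'eye' alternates: [g] ~ [dʒ].
The stem 'salt' ([rimega], [rimegɛ]) shows [g] unchanged in both environments, so [g] cannot be basic with [dʒ] derived before the 1SG.POSS suffix.
The alternation reflects depalatalization: palato-alveolar /dʒ/ and /ʃ/ become [g] and [s] when no front vowel follows. /dʒ/ is underlying.
The one attested form of 'tree', [malɛdʒɛ], shows underlying /malɛdʒ/. Applying the same rule when no front vowel follows gives [malɛga].

[malɛga]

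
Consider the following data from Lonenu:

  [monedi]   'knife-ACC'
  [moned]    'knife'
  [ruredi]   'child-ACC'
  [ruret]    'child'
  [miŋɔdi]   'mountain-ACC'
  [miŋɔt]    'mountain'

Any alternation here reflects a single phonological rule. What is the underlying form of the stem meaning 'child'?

/ruret/

The stem for 'child' ends in [d] in [ruredi] but [t] in [ruret].
Compare 'knife', with invariant [d] in [monedi] and [moned]: an analysis with underlying /d/ and a rule producing [t] in isolation would wrongly predict alternation here too.
So /t/ is underlying, and a rule of intervocalic voicing — voiceless stops become voiced between vowels — gives [d].
So 'child' = /ruret/.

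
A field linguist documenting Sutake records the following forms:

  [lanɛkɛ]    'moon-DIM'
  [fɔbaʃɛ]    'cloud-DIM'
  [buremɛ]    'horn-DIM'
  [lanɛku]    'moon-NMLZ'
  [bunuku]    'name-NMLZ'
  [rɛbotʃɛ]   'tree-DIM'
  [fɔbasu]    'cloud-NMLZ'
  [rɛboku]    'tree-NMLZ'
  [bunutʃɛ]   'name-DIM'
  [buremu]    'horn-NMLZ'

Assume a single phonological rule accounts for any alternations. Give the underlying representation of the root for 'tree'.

In [rɛbotʃɛ] and [rɛboku] the final segment of 'tree' alternates: [tʃ] ~ [k].
If /k/ were underlying and a rule turned it into [tʃ] before the DIM suffix, 'moon' would also alternate; but it has [k] in both [lanɛkɛ] and [lanɛku].
So /tʃ/ is underlying, and a rule of depalatalization — palato-alveolar /tʃ/ and /ʃ/ become [k] and [s] when no front vowel follows — gives [k].
Hence 'tree' is /rɛbotʃ/ underlyingly.

/rɛbotʃ/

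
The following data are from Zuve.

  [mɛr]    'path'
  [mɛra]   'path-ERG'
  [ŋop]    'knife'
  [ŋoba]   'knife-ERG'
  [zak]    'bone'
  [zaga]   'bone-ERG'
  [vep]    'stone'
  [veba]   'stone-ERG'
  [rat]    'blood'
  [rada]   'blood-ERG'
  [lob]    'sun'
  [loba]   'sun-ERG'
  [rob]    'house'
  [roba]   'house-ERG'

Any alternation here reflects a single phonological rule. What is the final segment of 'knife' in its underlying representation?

/p/

In [ŋop] and [ŋoba] the final segment of 'knife' alternates: [p] ~ [b].
The stem 'sun' ([lob], [loba]) shows [b] unchanged in both environments, so [b] cannot be basic with [p] derived in isolation.
So /p/ is underlying, and a rule of intervocalic voicing — voiceless stops become voiced between vowels — gives [b].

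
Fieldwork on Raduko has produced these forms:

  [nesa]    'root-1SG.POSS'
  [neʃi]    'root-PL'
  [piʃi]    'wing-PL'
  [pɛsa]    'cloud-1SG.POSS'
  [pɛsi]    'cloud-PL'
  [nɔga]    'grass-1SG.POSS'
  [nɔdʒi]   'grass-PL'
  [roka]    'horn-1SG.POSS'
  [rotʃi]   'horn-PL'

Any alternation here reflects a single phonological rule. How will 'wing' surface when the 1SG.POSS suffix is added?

In [nesa] and [neʃi] the final segment of 'root' alternates: [s] ~ [ʃ].
The stem 'cloud' ([pɛsa], [pɛsi]) shows [s] unchanged in both environments, so [s] cannot be basic with [ʃ] derived before the PL suffix.
The underlying segment must be /ʃ/; palato-alveolar /tʃ/, /dʒ/ and /ʃ/ become [k], [g] and [s] when no front vowel follows, yielding [s] there.
The one attested form of 'wing', [piʃi], shows underlying /piʃ/. Applying the same rule when no front vowel follows gives [pisa].

[pisa]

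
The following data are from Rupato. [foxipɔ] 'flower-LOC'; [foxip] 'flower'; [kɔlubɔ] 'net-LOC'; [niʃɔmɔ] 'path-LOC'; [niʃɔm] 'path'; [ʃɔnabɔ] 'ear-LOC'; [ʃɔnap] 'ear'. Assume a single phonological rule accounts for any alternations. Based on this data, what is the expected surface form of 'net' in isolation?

[kɔlup]

In [ʃɔnabɔ] and [ʃɔnap] the final segment of 'ear' alternates: [b] ~ [p].
If /p/ were underlying and a rule turned it into [b] before the LOC suffix, 'flower' would also alternate; but it has [p] in both [foxipɔ] and [foxip].
The underlying segment must be /b/; voiced obstruents become voiceless word-finally, yielding [p] there.
From [kɔlubɔ] the stem 'net' is /kɔlub/; word-finally this yields [kɔlup].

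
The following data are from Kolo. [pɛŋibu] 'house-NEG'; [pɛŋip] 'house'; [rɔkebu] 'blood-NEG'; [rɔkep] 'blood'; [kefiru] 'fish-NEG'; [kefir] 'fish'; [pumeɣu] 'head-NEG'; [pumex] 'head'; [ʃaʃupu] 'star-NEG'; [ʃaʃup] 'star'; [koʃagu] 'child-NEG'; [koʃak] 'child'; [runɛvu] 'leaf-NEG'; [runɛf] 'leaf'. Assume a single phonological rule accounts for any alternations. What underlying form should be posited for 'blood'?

The stem for 'blood' ends in [b] in [rɔkebu] but [p] in [rɔkep].
If /p/ were underlying and a rule turned it into [b] before the NEG suffix, 'star' would also alternate; but it has [p] in both [ʃaʃupu] and [ʃaʃup].
So /b/ is underlying, and a rule of word-final obstruent devoicing — voiced obstruents become voiceless word-finally — gives [p].

/rɔkeb/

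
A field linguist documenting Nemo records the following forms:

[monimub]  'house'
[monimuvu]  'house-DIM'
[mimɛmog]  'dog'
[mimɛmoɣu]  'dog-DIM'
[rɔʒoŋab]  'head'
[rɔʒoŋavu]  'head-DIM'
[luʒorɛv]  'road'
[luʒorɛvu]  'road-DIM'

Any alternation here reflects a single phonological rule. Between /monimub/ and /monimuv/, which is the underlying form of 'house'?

The stem for 'house' ends in [b] in [monimub] but [v] in [monimuvu].
The stem 'road' ([luʒorɛv], [luʒorɛvu]) shows [v] unchanged in both environments, so [v] cannot be basic with [b] derived in isolation.
The underlying segment must be /b/; voiced stops become fricatives between vowels, yielding [v] there.

/monimub/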